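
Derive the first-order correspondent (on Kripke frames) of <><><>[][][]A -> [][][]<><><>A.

This is a Sahlqvist (Geach-type) schema ◇^3□^3A → □^3◇^3A.
First-order correspondent: forall x forall y forall z ((x R^3 y & x R^3 z) -> exists w (y R^3 w & z R^3 w)).

forall x forall y forall z ((x R^3 y & x R^3 z) -> exists w (y R^3 w & z R^3 w))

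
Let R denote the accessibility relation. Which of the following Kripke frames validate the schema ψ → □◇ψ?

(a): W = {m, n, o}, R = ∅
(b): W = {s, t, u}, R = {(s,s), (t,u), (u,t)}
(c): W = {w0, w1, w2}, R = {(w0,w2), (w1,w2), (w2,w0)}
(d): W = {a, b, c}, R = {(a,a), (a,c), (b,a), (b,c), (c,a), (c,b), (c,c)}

This is the axiom for symmetry; its first-order frame correspondent is ∀x ∀y (Rxy → Ryx).
(a): holds.
(b): holds.
(c): fails — Rw1w2 but not Rw2w1.
(d): fails — Rba but not Rab.

(a), (b)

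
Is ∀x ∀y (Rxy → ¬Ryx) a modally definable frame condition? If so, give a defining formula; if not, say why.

Any modally definable frame class is closed under surjective bounded morphisms.
The 4-cycle (worlds a,b,c,d with a→b→c→d→a) is asymmetric. Mapping every world to a single reflexive point • is a surjective bounded morphism, and the reflexive point is not asymmetric (R•• but asymmetry requires ¬R••).
Hence asymmetry is not modally definable.

Not definable by any modal formula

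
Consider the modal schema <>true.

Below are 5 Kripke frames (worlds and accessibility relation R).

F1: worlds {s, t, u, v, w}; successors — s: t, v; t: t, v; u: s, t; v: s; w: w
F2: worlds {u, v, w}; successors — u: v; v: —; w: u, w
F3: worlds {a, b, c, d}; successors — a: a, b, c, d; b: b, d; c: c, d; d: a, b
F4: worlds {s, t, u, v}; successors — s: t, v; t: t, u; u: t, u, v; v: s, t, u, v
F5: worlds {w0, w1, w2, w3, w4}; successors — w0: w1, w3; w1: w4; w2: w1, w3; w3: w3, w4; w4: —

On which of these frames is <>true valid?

Frame correspondent (Sahlqvist): forall x exists y Rxy — i.e. seriality.
F1: satisfies the condition.
F2: fails — world v has no successor.
F3: satisfies the condition.
F4: satisfies the condition.
F5: fails — world w4 has no successor.
Valid on: F1, F3, F4.

F1, F3, F4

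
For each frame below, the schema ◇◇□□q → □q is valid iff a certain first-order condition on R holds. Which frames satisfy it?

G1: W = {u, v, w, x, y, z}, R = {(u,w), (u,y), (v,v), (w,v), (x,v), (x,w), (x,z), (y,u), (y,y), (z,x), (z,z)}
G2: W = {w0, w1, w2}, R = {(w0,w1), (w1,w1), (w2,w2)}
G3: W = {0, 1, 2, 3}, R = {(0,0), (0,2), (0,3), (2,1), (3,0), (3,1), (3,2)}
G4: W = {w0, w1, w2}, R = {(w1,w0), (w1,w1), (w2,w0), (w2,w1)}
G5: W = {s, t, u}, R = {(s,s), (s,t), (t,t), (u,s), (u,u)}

G2

The schema corresponds to a generalized confluence (Geach) condition: ∀x ∀y ∀z ((xR²y ∧ xRz) → ∃w (yR²w ∧ z = w)).
G1: fails — uR²u, uRw but no t with uR²t and w=t.
G2: satisfies the condition.
G3: fails — 0R²1, 0R0 but no w with 1R²w and 0=w.
G4: fails — w1R²w0, w1Rw0 but no w with w0R²w and w0=w.
G5: fails — sR²t, sRs but no w with tR²w and s=w.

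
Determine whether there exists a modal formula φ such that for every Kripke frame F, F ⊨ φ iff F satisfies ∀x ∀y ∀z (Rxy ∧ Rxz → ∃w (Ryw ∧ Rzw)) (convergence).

Yes — defined by ◇□q → □◇q

Yes: it is convergence, defined by the .2 schema ◇□q → □◇q.
Suppose ◇□q→□◇q is valid. Take Rxy, Rxz and set V(q)={w : Ryw}. Then □q at y so ◇□q at x, so □◇q at x, so ◇q at z, giving w with Rzw and Ryw.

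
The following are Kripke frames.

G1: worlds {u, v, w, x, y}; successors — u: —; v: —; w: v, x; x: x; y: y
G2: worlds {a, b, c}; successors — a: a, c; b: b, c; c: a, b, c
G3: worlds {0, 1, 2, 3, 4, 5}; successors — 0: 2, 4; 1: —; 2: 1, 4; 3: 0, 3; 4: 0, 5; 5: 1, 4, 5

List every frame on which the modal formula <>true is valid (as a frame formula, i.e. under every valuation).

The schema corresponds to seriality: forall x exists y Rxy.
G1: fails — world u has no successor.
G2: condition met.
G3: fails — world 1 has no successor.
Valid on: G2.

G2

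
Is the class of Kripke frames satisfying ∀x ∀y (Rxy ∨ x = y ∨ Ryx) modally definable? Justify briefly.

If a class were modally definable it would be closed under disjoint unions (Goldblatt–Thomason).
Take 2 disjoint single-world reflexive frames: each is trivially connected, but their disjoint union has 2 worlds with no edge between distinct components, so it is not connected.
Hence connectedness of R is not modally definable.

No — not modally definable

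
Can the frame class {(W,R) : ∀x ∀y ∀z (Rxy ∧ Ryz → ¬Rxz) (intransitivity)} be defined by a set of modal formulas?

Not definable by any modal formula

If a class were modally definable it would be closed under surjective bounded morphisms (Goldblatt–Thomason).
The 5-cycle (worlds s,t,u,v,w with s→t→u→v→w→s) is intransitive. Mapping every world to a single reflexive point • is a surjective bounded morphism; the reflexive point is not intransitive (R••∧R•• but R••).
So the class is not modally definable.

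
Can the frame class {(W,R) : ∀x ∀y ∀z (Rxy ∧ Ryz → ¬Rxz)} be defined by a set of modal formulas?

Modal frame validity is preserved under surjective bounded morphisms.
The 3-cycle (worlds 0,1,2 with 0→1→2→0) is intransitive. Mapping every world to a single reflexive point • is a surjective bounded morphism; the reflexive point is not intransitive (R••∧R•• but R••).
So no modal formula (or set of formulas) defines exactly the intransitive frames.

Not modally definable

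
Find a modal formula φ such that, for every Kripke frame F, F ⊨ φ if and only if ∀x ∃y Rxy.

□ψ → ◇ψ

This is seriality; the standard corresponding axiom is D: □ψ → ◇ψ.
Suppose □ψ→◇ψ is valid. At any x set V(ψ)=W. Then □ψ at x, so ◇ψ at x, so x has a successor.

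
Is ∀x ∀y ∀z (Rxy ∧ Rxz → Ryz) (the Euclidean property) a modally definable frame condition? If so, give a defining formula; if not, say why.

Yes, by ◇q → □◇q

This is a Sahlqvist condition; the 5 axiom ◇q → □◇q defines it.
Suppose ◇q→□◇q is valid. Take Rxy, Rxz and set V(q)={y}. Then ◇q at x, so □◇q at x, so ◇q at z, so some w with Rzw has q; w=y, i.e. Rzy. By symmetry of the argument, Ryz.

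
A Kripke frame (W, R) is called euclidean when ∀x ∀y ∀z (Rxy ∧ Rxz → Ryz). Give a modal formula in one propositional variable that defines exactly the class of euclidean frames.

◇r → □◇r

A defining formula is ◇r → □◇r (the 5 axiom).
Suppose ◇r→□◇r is valid. Take Rxy, Rxz and set V(r)={y}. Then ◇r at x, so □◇r at x, so ◇r at z, so some w with Rzw has r; w=y, i.e. Rzy. By symmetry of the argument, Ryz.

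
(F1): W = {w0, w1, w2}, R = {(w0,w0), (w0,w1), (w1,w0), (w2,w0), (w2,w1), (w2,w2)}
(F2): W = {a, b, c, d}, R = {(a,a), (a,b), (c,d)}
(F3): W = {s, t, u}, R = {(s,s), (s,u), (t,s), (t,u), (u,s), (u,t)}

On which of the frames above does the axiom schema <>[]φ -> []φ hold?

Frame correspondent (Sahlqvist): forall x forall y forall z ((xRy & xRz) -> exists w (yRw & z = w)) — i.e. a generalized confluence (Geach) condition.
(F1): fails — w0Rw1, w0Rw1 but no w with w1Rw and w1=w.
(F2): fails — aRb, aRa but no w with bRw and a=w.
(F3): fails — sRu, sRu but no w with uRw and u=w.

none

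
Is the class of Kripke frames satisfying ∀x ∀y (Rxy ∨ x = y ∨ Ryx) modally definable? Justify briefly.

If a class were modally definable it would be closed under disjoint unions (Goldblatt–Thomason).
Take 2 disjoint single-world reflexive frames: each is trivially connected, but their disjoint union has 2 worlds with no edge between distinct components, so it is not connected.
Hence connectedness of R is not modally definable.

No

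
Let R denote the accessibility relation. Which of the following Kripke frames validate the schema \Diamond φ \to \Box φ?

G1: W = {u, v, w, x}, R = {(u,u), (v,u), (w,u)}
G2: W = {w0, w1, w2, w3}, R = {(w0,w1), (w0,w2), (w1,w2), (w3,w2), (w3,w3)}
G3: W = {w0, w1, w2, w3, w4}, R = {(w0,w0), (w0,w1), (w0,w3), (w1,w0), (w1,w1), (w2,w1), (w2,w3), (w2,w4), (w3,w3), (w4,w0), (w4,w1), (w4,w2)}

Frame correspondent (Sahlqvist): \forall x \forall y \forall z (Rxy \wedge Rxz \to y = z) — i.e. partial functionality.
G1: ✓.
G2: fails — w0 sees both w1 and w2.
G3: fails — w0 sees both w0 and w1.

G1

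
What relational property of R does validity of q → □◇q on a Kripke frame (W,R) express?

symmetry: ∀x ∀y (Rxy → Ryx)

Suppose q→□◇q is valid. Take Rxy and set V(q)={x}. Then q at x, so □◇q at x, so ◇q at y, so some z with Ryz has q; z=x, i.e. Ryx.
Conversely, on a frame with symmetry the schema holds at every world under every valuation.
So the correspondent is symmetry.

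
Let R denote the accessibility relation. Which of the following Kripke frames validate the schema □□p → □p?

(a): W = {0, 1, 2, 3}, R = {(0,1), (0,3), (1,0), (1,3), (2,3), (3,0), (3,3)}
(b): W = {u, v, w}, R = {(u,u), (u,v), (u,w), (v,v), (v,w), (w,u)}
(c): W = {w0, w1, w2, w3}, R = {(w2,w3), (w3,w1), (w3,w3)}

The schema corresponds to density: ∀x ∀y (Rxy → ∃z (Rxz ∧ Rzy)).
(a): fails — R01 but no z with R0z and Rz1.
(b): holds.
(c): holds.

(b), (c)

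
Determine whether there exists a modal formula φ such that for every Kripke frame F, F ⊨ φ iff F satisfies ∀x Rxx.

Yes, by □r → r

This is a Sahlqvist condition; the T axiom □r → r defines it.
Suppose □r→r is valid. At any x set V(r)={w : Rxw}. Then □r holds at x, so r holds at x, i.e. Rxx.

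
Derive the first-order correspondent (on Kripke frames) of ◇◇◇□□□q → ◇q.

This is a Sahlqvist (Geach-type) schema ◇^3□^3q → □^0◇^1q.
First-order correspondent: ∀x ∀y (xR³y → ∃w (yR³w ∧ xRw)).

∀x ∀y (xR³y → ∃w (yR³w ∧ xRw))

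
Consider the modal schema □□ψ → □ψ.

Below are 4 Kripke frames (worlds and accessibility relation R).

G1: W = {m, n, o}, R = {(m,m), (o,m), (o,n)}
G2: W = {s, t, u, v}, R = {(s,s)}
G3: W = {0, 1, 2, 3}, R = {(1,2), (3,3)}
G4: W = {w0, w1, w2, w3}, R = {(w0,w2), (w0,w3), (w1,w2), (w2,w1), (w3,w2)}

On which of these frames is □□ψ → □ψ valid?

This is the axiom for density; its first-order frame correspondent is ∀x ∀y (Rxy → ∃z (Rxz ∧ Rzy)).
G1: fails — Ron but no z with Roz and Rzn.
G2: condition met.
G3: fails — R12 but no z with R1z and Rz2.
G4: fails — Rw1w2 but no z with Rw1z and Rzw2.
Valid on: G2.

G2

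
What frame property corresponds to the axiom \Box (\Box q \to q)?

This schema is the T□ axiom.
It corresponds to shift-reflexivity: \forall x \forall y (Rxy \to Ryy).

shift-reflexivity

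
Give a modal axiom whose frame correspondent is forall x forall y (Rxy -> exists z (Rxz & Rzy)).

□□p → □p

This is density; the standard corresponding axiom is C4: □□p → □p.
Suppose □□p→□p is valid. Take Rxy and set V(p)={w : xR²w}. Then □□p at x, so □p at x, so p at y, i.e. ∃z(Rxz∧Rzy).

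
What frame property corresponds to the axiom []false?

□⊥ is valid iff no world has any successor (otherwise □⊥ fails at any world with one).

Emptiness of R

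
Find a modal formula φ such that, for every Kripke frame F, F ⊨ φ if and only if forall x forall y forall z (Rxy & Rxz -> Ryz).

◇p → □◇p

A defining formula is ◇p → □◇p (the 5 axiom).
Suppose ◇p→□◇p is valid. Take Rxy, Rxz and set V(p)={y}. Then ◇p at x, so □◇p at x, so ◇p at z, so some w with Rzw has p; w=y, i.e. Rzy. By symmetry of the argument, Ryz.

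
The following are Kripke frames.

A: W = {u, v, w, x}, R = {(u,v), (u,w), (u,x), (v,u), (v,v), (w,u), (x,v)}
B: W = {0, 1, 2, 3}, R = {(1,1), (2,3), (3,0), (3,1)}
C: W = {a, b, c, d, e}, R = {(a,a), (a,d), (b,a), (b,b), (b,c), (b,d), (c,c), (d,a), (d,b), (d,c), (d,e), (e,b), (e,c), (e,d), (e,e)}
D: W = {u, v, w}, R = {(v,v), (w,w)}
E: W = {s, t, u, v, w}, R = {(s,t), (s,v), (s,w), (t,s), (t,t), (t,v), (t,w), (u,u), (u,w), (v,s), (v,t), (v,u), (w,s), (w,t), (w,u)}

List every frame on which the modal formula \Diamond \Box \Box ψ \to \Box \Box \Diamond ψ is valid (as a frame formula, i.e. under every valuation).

This is the axiom for a generalized confluence (Geach) condition; its first-order frame correspondent is \forall x \forall y \forall z ((xRy \wedge x R^2 z) \to \exists w (y R^2 w \wedge zRw)).
A: holds.
B: fails — 2R3, 2R²0 but no w with 3R²w and 0Rw.
C: fails — bRc, bR²a but no w with cR²w and aRw.
D: holds.
E: holds.

A, D, E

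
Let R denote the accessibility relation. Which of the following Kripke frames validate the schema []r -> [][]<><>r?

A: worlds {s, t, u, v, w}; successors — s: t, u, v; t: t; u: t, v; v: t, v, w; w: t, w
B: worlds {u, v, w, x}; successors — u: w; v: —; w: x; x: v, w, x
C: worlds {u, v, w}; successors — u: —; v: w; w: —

The schema corresponds to a generalized confluence (Geach) condition: forall x forall z (x R^2 z -> exists w (xRw & z R^2 w)).
A: ✓.
B: fails — wR²v but no t with wRt and vR²t.
C: ✓.

A, C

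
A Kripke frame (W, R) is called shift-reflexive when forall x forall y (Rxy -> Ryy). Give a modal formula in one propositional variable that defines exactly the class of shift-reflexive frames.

This is shift-reflexivity; the standard corresponding axiom is T□: □(□r → r).
Suppose □(□r→r) is valid. Take Rxy and set V(r)={w : Ryw}. Then at y, □r holds; since □(□r→r) at x, □r→r at y, so r at y, i.e. Ryy.

□(□r → r)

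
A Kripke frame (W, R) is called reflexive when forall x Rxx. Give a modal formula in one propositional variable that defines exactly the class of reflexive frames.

The condition is reflexivity. The T schema □p → p defines it.
Suppose □p→p is valid. At any x set V(p)={w : Rxw}. Then □p holds at x, so p holds at x, i.e. Rxx.

□p → p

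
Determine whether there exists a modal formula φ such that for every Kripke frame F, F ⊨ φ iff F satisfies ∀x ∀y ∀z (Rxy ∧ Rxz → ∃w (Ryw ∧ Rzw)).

Yes — defined by ◇□r → □◇r

Yes: it is convergence, defined by the .2 schema ◇□r → □◇r.
Suppose ◇□r→□◇r is valid. Take Rxy, Rxz and set V(r)={w : Ryw}. Then □r at y so ◇□r at x, so □◇r at x, so ◇r at z, giving w with Rzw and Ryw.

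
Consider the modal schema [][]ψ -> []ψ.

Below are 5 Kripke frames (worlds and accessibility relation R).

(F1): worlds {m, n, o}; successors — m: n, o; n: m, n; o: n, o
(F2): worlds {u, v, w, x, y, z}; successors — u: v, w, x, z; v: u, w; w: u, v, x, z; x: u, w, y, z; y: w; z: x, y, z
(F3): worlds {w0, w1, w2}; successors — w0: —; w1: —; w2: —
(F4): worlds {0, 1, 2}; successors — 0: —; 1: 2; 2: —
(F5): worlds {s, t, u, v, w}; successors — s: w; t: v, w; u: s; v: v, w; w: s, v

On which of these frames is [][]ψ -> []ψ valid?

Frame correspondent (Sahlqvist): forall x forall y (Rxy -> exists z (Rxz & Rzy)) — i.e. density.
(F1): satisfies the condition.
(F2): fails — Ryw but no t with Ryt and Rtw.
(F3): satisfies the condition.
(F4): fails — R12 but no z with R1z and Rz2.
(F5): fails — Rus but no z with Ruz and Rzs.
Valid on: (F1), (F3).

(F1), (F3)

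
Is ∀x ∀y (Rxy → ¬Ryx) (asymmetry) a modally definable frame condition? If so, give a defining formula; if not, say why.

Modal frame validity is preserved under surjective bounded morphisms.
The 4-cycle (worlds s,t,u,v with s→t→u→v→s) is asymmetric. Mapping every world to a single reflexive point • is a surjective bounded morphism, and the reflexive point is not asymmetric (R•• but asymmetry requires ¬R••).
So no modal formula (or set of formulas) defines exactly the asymmetric frames.

No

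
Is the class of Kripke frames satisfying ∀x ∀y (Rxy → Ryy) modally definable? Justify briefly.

This is a Sahlqvist condition; the T□ axiom □(□p → p) defines it.

Yes — defined by □(□p → p)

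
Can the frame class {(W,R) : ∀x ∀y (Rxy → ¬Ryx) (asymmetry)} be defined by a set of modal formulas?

Not modally definable

Modal frame validity is preserved under surjective bounded morphisms.
The 5-cycle (worlds s,t,u,v,w with s→t→u→v→w→s) is asymmetric. Mapping every world to a single reflexive point • is a surjective bounded morphism, and the reflexive point is not asymmetric (R•• but asymmetry requires ¬R••).
So the class is not modally definable.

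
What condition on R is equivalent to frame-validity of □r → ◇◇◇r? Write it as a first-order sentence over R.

This is a Sahlqvist (Geach-type) schema ◇^0□^1r → □^0◇^3r.
First-order correspondent: ∀x ∃w (xRw ∧ xR³w).

∀x ∃w (xRw ∧ xR³w)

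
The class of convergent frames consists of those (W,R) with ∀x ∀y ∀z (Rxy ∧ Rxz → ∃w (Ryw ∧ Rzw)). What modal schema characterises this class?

◇□p → □◇p

The condition is convergence. The .2 schema ◇□p → □◇p defines it.
Suppose ◇□p→□◇p is valid. Take Rxy, Rxz and set V(p)={w : Ryw}. Then □p at y so ◇□p at x, so □◇p at x, so ◇p at z, giving w with Rzw and Ryw.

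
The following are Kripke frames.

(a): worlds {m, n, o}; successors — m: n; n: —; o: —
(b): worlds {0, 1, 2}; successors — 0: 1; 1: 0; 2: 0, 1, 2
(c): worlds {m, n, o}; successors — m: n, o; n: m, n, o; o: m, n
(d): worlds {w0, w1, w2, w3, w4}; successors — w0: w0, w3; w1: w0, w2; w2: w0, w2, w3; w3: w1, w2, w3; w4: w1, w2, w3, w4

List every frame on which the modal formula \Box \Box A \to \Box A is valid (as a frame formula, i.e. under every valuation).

(c), (d)

Frame correspondent (Sahlqvist): \forall x \forall y (Rxy \to \exists z (Rxz \wedge Rzy)) — i.e. density.
(a): fails — Rmn but no z with Rmz and Rzn.
(b): fails — R10 but no z with R1z and Rz0.
(c): condition met.
(d): condition met.
Valid on: (c), (d).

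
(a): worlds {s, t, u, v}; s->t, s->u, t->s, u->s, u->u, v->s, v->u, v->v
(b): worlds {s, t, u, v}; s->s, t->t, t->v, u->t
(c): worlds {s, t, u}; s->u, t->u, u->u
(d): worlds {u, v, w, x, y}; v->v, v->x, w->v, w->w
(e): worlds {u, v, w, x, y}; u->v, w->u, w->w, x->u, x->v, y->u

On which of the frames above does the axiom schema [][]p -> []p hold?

(b), (c), (d)

The schema corresponds to density: forall x forall y (Rxy -> exists z (Rxz & Rzy)).
(a): fails — Rts but no z with Rtz and Rzs.
(b): satisfies the condition.
(c): satisfies the condition.
(d): satisfies the condition.
(e): fails — Ruv but no z with Ruz and Rzv.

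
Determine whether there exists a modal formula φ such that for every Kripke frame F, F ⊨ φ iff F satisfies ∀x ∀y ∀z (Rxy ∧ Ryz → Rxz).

Yes: it is transitivity, defined by the 4 schema □p → □□p.
Suppose □p→□□p is valid. Take Rxy, Ryz and set V(p)={w : Rxw}. Then □p at x, so □□p at x, so □p at y, so p at z, i.e. Rxz.

Yes, by □p → □□p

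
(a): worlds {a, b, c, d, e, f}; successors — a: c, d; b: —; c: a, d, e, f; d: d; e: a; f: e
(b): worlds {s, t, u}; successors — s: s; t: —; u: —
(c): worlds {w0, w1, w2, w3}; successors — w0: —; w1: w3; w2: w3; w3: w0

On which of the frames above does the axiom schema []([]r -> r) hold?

(b)

This is the axiom for shift-reflexivity; its first-order frame correspondent is forall x forall y (Rxy -> Ryy).
(a): fails — Rfe but not Ree.
(b): ✓.
(c): fails — Rw3w0 but not Rw0w0.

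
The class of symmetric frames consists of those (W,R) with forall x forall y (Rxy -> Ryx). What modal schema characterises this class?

s → □◇s

This is symmetry; the standard corresponding axiom is B: s → □◇s.
Suppose s→□◇s is valid. Take Rxy and set V(s)={x}. Then s at x, so □◇s at x, so ◇s at y, so some z with Ryz has s; z=x, i.e. Ryx.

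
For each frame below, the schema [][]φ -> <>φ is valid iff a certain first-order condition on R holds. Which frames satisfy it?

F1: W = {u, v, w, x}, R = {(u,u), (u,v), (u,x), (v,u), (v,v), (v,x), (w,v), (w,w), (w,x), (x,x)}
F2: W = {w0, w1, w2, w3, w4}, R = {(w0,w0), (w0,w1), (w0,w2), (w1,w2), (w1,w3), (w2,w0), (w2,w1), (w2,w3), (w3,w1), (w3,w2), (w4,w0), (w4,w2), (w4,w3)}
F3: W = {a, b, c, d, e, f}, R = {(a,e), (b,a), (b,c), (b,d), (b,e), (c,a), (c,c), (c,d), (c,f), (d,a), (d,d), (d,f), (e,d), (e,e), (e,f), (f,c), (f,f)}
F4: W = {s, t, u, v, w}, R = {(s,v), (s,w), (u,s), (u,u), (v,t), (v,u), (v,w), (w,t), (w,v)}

F1, F2, F3

This is the axiom for a generalized confluence (Geach) condition; its first-order frame correspondent is forall x exists w (x R^2 w & xRw).
F1: ✓.
F2: ✓.
F3: ✓.
F4: fails — at t but no w* with tR²w* and tRw*.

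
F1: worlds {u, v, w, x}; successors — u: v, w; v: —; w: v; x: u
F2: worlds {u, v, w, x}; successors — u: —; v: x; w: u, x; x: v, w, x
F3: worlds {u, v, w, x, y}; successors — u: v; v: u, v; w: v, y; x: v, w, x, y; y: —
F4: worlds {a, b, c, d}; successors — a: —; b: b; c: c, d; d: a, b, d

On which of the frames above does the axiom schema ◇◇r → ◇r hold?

This is the axiom for transitivity; its first-order frame correspondent is ∀x ∀y ∀z (Rxy ∧ Ryz → Rxz).
F1: fails — Rxu and Ruv but not Rxv.
F2: fails — Rxw and Rwu but not Rxu.
F3: fails — Ruv and Rvu but not Ruu.
F4: fails — Rcd and Rdb but not Rcb.
Valid on no frame.

none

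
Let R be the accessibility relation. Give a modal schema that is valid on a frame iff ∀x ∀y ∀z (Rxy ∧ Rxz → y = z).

◇q → □q

The condition is partial functionality. The CD schema ◇q → □q defines it.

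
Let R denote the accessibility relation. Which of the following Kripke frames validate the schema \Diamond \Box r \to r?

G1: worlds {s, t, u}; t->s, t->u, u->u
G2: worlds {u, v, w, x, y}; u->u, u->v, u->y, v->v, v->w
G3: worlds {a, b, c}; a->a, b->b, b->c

This is the axiom for symmetry; its first-order frame correspondent is \forall x \forall y (Rxy \to Ryx).
G1: fails — Rtu but not Rut.
G2: fails — Ruv but not Rvu.
G3: fails — Rbc but not Rcb.

none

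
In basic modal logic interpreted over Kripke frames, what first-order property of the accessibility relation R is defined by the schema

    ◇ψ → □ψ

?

Partial functionality

This is the CD axiom.
It corresponds to partial functionality: ∀x ∀y ∀z (Rxy ∧ Rxz → y = z).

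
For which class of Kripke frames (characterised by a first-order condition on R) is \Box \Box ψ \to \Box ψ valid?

density: \forall x \forall y (Rxy \to \exists z (Rxz \wedge Rzy))

Suppose □□ψ→□ψ is valid. Take Rxy and set V(ψ)={w : xR²w}. Then □□ψ at x, so □ψ at x, so ψ at y, i.e. ∃z(Rxz∧Rzy).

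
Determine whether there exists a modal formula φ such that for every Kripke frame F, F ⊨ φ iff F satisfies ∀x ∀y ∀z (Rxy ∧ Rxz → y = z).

Yes — defined by ◇r → □r

The condition is partial functionality. A defining modal formula is ◇r → □r.
Suppose ◇r→□r is valid. Take Rxy, Rxz and set V(r)={y}. Then ◇r at x, so □r at x, so r at z, i.e. z=y.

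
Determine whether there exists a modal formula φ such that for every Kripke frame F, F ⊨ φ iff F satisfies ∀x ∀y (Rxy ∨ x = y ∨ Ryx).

Not modally definable

Any modally definable frame class is closed under disjoint unions.
Take 3 disjoint single-world reflexive frames: each is trivially connected, but their disjoint union has 3 worlds with no edge between distinct components, so it is not connected.
Hence connectedness of R is not modally definable.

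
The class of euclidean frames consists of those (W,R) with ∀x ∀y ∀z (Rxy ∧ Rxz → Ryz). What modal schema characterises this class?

A defining formula is ◇p → □◇p (the 5 axiom).
Suppose ◇p→□◇p is valid. Take Rxy, Rxz and set V(p)={y}. Then ◇p at x, so □◇p at x, so ◇p at z, so some w with Rzw has p; w=y, i.e. Rzy. By symmetry of the argument, Ryz.

◇p → □◇p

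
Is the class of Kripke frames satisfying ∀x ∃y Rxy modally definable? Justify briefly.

Definable; □q → ◇q defines it

The condition is seriality. A defining modal formula is □q → ◇q.
Suppose □q→◇q is valid. At any x set V(q)=W. Then □q at x, so ◇q at x, so x has a successor.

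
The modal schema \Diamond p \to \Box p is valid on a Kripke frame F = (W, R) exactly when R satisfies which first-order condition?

partial functionality

This schema is the CD axiom.
Its frame correspondent is partial functionality — \forall x \forall y \forall z (Rxy \wedge Rxz \to y = z).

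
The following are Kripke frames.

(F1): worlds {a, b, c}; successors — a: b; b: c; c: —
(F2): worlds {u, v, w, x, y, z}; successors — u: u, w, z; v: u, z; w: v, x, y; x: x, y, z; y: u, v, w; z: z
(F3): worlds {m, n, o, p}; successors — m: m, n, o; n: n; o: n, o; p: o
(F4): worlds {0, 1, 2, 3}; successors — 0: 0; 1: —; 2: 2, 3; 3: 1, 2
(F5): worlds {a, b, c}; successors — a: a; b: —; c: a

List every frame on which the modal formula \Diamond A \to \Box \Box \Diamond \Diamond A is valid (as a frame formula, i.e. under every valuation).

Frame correspondent (Sahlqvist): \forall x \forall y \forall z ((xRy \wedge x R^2 z) \to \exists w (y = w \wedge z R^2 w)) — i.e. a generalized confluence (Geach) condition.
(F1): fails — aRb, aR²c but no w with b=w and cR²w.
(F2): fails — uRu, uR²z but no t with u=t and zR²t.
(F3): fails — mRm, mR²n but no w with m=w and nR²w.
(F4): fails — 2R2, 2R²1 but no w with 2=w and 1R²w.
(F5): ✓.
Valid on: (F5).

(F5)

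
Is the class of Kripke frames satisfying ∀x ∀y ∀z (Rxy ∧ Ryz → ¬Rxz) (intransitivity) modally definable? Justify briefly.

Not modally definable

Any modally definable frame class is closed under surjective bounded morphisms.
The 7-cycle (worlds w0,w1,w2,w3,w4,w5,w6 with w0→w1→w2→w3→w4→w5→w6→w0) is intransitive. Mapping every world to a single reflexive point • is a surjective bounded morphism; the reflexive point is not intransitive (R••∧R•• but R••).
Hence intransitivity is not modally definable.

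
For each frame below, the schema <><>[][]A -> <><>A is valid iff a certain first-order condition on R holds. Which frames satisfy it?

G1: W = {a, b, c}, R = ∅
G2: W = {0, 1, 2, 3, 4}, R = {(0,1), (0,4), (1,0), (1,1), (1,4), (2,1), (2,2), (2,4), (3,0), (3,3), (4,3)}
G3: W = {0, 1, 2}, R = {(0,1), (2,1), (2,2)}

This is the axiom for a generalized confluence (Geach) condition; its first-order frame correspondent is forall x forall y (x R^2 y -> exists w (y R^2 w & x R^2 w)).
G1: holds.
G2: holds.
G3: fails — 2R²1 but no w with 1R²w and 2R²w.
Valid on: G1, G2.

G1, G2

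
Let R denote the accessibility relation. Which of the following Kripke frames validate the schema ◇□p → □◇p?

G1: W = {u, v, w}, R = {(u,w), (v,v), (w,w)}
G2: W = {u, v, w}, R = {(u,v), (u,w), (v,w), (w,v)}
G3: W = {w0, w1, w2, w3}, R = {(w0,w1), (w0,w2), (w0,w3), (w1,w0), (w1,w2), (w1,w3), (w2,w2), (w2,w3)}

G1

Frame correspondent (Sahlqvist): ∀x ∀y ∀z (Rxy ∧ Rxz → ∃w (Ryw ∧ Rzw)) — i.e. convergence.
G1: satisfies the condition.
G2: fails — Ruv and Ruw but v and w have no common successor.
G3: fails — Rw0w1 and Rw0w3 but w1 and w3 have no common successor.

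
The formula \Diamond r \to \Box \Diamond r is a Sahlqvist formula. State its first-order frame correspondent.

the Euclidean property

Suppose ◇r→□◇r is valid. Take Rxy, Rxz and set V(r)={y}. Then ◇r at x, so □◇r at x, so ◇r at z, so some w with Rzw has r; w=y, i.e. Rzy. By symmetry of the argument, Ryz.
The converse is a direct semantic check.
So the correspondent is the Euclidean property.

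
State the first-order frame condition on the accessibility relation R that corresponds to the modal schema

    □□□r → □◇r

This is a Sahlqvist (Geach-type) schema ◇^0□^3r → □^1◇^1r.
Minimal-valuation argument: fix x; take any y with xR^0y and any z with xR^1z. Set V(r) to the set of worlds R-reachable from y in exactly 3 steps. Then □^3r holds at y, so the antecedent holds at x; validity forces ◇^1r at z, giving a w with zR^1w and yR^3w.
First-order correspondent: ∀x ∀z (xRz → ∃w (xR³w ∧ zRw)).

∀x ∀z (xRz → ∃w (xR³w ∧ zRw))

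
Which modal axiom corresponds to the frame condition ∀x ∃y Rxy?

A defining formula is □q → ◇q (the D axiom).

□q → ◇q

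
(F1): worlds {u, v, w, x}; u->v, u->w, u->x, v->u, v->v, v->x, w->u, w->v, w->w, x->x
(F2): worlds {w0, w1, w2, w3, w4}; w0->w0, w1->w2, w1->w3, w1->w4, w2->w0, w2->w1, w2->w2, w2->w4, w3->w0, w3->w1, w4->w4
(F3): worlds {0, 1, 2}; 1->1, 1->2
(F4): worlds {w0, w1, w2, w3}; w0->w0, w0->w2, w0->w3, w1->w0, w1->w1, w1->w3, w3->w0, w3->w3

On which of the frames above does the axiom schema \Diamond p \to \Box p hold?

This is the axiom for partial functionality; its first-order frame correspondent is \forall x \forall y \forall z (Rxy \wedge Rxz \to y = z).
(F1): fails — u sees both v and w.
(F2): fails — w1 sees both w2 and w3.
(F3): fails — 1 sees both 1 and 2.
(F4): fails — w0 sees both w0 and w2.
Valid on no frame.

none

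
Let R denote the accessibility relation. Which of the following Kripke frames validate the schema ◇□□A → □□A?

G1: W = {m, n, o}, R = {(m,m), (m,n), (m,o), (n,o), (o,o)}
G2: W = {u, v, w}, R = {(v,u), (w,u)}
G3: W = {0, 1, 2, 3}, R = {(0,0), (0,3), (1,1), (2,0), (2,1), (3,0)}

G2

The schema corresponds to a generalized confluence (Geach) condition: ∀x ∀y ∀z ((xRy ∧ xR²z) → ∃w (yR²w ∧ z = w)).
G1: fails — mRn, mR²m but no w with nR²w and m=w.
G2: ✓.
G3: fails — 2R0, 2R²1 but no w with 0R²w and 1=w.
Valid on: G2.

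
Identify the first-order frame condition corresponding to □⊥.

□⊥ is valid iff no world has any successor (otherwise □⊥ fails at any world with one).

emptiness of R: ∀x ∀y ¬Rxy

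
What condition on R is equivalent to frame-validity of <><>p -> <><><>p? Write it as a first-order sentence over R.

This is a Sahlqvist (Geach-type) schema ◇^2□^0p → □^0◇^3p.
First-order correspondent: forall x forall y (x R^2 y -> exists w (y = w & x R^3 w)).

forall x forall y (x R^2 y -> exists w (y = w & x R^3 w))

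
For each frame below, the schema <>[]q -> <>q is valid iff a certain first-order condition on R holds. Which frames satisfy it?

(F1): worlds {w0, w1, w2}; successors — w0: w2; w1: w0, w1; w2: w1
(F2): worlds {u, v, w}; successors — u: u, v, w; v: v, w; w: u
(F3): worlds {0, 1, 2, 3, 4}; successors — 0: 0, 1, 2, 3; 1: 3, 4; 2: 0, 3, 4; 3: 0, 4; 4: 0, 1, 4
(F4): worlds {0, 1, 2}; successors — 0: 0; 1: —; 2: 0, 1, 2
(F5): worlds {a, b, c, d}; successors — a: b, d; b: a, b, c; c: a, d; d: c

(F3)

The schema corresponds to a generalized confluence (Geach) condition: forall x forall y (xRy -> exists w (yRw & xRw)).
(F1): fails — w0Rw2 but no w with w2Rw and w0Rw.
(F2): fails — vRw but no t with wRt and vRt.
(F3): holds.
(F4): fails — 2R1 but no w with 1Rw and 2Rw.
(F5): fails — aRd but no w with dRw and aRw.
Valid on: (F3).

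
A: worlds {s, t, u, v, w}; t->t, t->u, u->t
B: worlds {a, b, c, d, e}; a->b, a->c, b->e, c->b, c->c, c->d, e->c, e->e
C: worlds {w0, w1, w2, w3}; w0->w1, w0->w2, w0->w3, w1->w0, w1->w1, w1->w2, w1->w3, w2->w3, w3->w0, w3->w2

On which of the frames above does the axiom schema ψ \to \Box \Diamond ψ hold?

A

Frame correspondent (Sahlqvist): \forall x \forall y (Rxy \to Ryx) — i.e. symmetry.
A: ✓.
B: fails — Rcd but not Rdc.
C: fails — Rw1w2 but not Rw2w1.
Valid on: A.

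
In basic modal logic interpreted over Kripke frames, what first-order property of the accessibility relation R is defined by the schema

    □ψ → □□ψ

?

Suppose □ψ→□□ψ is valid. Take Rxy, Ryz and set V(ψ)={w : Rxw}. Then □ψ at x, so □□ψ at x, so □ψ at y, so ψ at z, i.e. Rxz.

Transitivity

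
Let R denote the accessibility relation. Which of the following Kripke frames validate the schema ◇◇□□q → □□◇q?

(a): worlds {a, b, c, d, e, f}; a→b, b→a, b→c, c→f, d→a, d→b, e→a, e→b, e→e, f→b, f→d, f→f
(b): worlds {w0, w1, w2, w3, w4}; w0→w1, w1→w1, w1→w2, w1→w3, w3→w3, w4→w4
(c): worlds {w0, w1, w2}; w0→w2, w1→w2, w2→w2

This is the axiom for a generalized confluence (Geach) condition; its first-order frame correspondent is ∀x ∀y ∀z ((xR²y ∧ xR²z) → ∃w (yR²w ∧ zRw)).
(a): fails — aR²a, aR²a but no w with aR²w and aRw.
(b): fails — w0R²w1, w0R²w2 but no w with w1R²w and w2Rw.
(c): ✓.
Valid on: (c).

(c)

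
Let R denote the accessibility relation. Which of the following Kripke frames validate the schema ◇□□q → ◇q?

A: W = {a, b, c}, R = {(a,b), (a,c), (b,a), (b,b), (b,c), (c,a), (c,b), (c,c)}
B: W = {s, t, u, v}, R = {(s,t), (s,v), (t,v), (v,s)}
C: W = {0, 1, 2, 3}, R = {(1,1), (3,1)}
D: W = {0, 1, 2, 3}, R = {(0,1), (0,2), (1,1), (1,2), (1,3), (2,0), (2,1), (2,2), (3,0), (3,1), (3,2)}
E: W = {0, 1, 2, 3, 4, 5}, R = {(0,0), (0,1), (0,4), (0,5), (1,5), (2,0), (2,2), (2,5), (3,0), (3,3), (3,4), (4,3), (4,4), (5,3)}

This is the axiom for a generalized confluence (Geach) condition; its first-order frame correspondent is ∀x ∀y (xRy → ∃w (yR²w ∧ xRw)).
A: satisfies the condition.
B: fails — sRt but no w with tR²w and sRw.
C: satisfies the condition.
D: satisfies the condition.
E: fails — 0R1 but no w with 1R²w and 0Rw.

A, C, D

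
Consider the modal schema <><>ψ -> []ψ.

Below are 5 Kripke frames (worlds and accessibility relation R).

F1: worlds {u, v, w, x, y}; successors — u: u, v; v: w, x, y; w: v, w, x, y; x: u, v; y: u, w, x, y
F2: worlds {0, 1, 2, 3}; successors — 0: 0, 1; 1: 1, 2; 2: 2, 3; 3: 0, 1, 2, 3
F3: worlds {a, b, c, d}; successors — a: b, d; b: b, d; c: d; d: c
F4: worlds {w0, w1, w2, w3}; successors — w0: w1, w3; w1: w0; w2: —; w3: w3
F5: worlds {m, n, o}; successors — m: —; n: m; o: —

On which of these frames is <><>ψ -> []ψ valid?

F5

The schema corresponds to a generalized confluence (Geach) condition: forall x forall y forall z ((x R^2 y & xRz) -> exists w (y = w & z = w)).
F1: fails — uR²u, uRv but u ≠ v.
F2: fails — 0R²0, 0R1 but 0 ≠ 1.
F3: fails — aR²b, aRd but b ≠ d.
F4: fails — w0R²w0, w0Rw1 but w0 ≠ w1.
F5: holds.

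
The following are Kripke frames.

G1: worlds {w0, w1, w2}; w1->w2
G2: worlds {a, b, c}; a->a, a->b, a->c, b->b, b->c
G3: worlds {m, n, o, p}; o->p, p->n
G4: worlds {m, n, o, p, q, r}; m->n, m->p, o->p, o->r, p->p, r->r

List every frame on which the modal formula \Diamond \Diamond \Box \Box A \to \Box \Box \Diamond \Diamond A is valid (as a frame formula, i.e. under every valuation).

G1

Frame correspondent (Sahlqvist): \forall x \forall y \forall z ((x R^2 y \wedge x R^2 z) \to \exists w (y R^2 w \wedge z R^2 w)) — i.e. a generalized confluence (Geach) condition.
G1: ✓.
G2: fails — aR²a, aR²c but no w with aR²w and cR²w.
G3: fails — oR²n, oR²n but no w with nR²w and nR²w.
G4: fails — oR²p, oR²r but no w with pR²w and rR²w.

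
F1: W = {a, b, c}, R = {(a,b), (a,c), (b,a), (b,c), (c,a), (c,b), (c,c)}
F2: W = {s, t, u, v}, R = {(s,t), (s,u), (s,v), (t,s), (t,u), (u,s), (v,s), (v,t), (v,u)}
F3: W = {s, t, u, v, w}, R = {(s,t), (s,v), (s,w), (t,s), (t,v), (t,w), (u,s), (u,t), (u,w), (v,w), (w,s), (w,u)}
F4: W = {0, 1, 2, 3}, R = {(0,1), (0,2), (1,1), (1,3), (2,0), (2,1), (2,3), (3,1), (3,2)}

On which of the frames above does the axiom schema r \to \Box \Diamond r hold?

The schema corresponds to symmetry: \forall x \forall y (Rxy \to Ryx).
F1: ✓.
F2: fails — Rvt but not Rtv.
F3: fails — Rtv but not Rvt.
F4: fails — R01 but not R10.
Valid on: F1.

F1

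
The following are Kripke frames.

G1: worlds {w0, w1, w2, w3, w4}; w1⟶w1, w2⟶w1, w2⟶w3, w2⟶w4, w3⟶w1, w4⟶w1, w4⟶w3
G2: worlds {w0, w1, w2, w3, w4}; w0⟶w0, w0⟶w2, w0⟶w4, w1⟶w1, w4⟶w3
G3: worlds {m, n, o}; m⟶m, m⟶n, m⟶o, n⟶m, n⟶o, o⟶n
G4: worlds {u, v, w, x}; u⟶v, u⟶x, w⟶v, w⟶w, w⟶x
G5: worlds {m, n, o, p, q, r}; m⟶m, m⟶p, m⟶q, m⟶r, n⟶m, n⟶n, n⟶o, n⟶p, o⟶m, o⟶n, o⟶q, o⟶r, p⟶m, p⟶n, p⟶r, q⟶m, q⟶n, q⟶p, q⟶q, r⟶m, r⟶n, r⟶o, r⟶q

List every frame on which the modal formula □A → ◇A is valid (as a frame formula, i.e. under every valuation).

This is the axiom for seriality; its first-order frame correspondent is ∀x ∃y Rxy.
G1: fails — world w0 has no successor.
G2: fails — world w2 has no successor.
G3: satisfies the condition.
G4: fails — world v has no successor.
G5: satisfies the condition.

G3, G5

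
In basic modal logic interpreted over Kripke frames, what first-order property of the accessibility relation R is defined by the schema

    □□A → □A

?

density

Suppose □□A→□A is valid. Take Rxy and set V(A)={w : xR²w}. Then □□A at x, so □A at x, so A at y, i.e. ∃z(Rxz∧Rzy).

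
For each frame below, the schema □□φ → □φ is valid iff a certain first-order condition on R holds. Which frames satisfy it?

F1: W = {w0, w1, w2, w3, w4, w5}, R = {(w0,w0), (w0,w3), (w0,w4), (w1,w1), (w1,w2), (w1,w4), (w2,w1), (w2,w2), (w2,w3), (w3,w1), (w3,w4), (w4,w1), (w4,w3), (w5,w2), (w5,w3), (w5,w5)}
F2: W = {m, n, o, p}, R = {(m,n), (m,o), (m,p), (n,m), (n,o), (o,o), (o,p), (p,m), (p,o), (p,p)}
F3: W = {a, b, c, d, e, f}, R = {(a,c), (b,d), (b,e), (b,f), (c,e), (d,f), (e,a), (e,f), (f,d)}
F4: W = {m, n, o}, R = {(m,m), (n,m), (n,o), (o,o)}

F4

The schema corresponds to density: ∀x ∀y (Rxy → ∃z (Rxz ∧ Rzy)).
F1: fails — Rw4w3 but no z with Rw4z and Rzw3.
F2: fails — Rnm but no z with Rnz and Rzm.
F3: fails — Rea but no z with Rez and Rza.
F4: condition met.
Valid on: F4.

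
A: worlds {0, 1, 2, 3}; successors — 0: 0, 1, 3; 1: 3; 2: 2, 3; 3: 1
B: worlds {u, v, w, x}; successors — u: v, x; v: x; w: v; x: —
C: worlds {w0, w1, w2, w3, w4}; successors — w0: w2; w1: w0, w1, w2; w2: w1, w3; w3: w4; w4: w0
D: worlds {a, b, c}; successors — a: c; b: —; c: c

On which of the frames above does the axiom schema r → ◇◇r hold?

This is the axiom for a generalized confluence (Geach) condition; its first-order frame correspondent is ∀x ∃w (x = w ∧ xR²w).
A: holds.
B: fails — at u but no t with u=t and uR²t.
C: fails — at w0 but no w with w0=w and w0R²w.
D: fails — at a but no w with a=w and aR²w.

A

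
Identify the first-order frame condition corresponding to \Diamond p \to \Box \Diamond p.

Suppose ◇p→□◇p is valid. Take Rxy, Rxz and set V(p)={y}. Then ◇p at x, so □◇p at x, so ◇p at z, so some w with Rzw has p; w=y, i.e. Rzy. By symmetry of the argument, Ryz.

The Euclidean property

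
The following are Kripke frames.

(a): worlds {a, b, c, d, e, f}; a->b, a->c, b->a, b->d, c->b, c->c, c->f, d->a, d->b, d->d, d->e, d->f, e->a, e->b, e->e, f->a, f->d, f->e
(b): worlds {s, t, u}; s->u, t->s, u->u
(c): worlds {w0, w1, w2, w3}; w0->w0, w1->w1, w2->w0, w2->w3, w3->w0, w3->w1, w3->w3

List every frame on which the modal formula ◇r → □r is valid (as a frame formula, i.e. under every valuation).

This is the axiom for partial functionality; its first-order frame correspondent is ∀x ∀y ∀z (Rxy ∧ Rxz → y = z).
(a): fails — a sees both b and c.
(b): holds.
(c): fails — w2 sees both w0 and w3.

(b)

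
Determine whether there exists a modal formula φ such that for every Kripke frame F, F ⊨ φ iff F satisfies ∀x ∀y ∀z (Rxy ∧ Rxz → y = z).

Yes: it is partial functionality, defined by the CD schema ◇q → □q.
Suppose ◇q→□q is valid. Take Rxy, Rxz and set V(q)={y}. Then ◇q at x, so □q at x, so q at z, i.e. z=y.

Yes — defined by ◇q → □q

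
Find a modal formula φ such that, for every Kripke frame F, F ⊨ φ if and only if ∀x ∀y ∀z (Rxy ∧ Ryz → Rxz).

The condition is transitivity. The 4 schema □s → □□s defines it.
Suppose □s→□□s is valid. Take Rxy, Ryz and set V(s)={w : Rxw}. Then □s at x, so □□s at x, so □s at y, so s at z, i.e. Rxz.

□s → □□s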